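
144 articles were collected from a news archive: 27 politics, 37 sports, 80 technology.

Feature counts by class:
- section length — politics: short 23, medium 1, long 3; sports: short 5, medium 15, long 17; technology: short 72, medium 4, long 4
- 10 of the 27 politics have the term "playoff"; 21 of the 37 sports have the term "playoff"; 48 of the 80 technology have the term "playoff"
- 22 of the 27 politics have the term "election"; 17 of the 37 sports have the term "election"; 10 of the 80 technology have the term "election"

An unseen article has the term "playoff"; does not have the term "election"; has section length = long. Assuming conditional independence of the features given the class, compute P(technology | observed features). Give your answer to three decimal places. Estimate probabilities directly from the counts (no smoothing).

politics: (27/144) × (3/27) × (10/27) × (5/27) ≈ 0.0014289
sports: (37/144) × (17/37) × (21/37) × (20/37) ≈ 0.0362187
technology: (80/144) × (4/80) × (48/80) × (70/80) ≈ 0.0145833
P(technology | x) = 0.0145833 / 0.0522309 ≈ 0.279

0.279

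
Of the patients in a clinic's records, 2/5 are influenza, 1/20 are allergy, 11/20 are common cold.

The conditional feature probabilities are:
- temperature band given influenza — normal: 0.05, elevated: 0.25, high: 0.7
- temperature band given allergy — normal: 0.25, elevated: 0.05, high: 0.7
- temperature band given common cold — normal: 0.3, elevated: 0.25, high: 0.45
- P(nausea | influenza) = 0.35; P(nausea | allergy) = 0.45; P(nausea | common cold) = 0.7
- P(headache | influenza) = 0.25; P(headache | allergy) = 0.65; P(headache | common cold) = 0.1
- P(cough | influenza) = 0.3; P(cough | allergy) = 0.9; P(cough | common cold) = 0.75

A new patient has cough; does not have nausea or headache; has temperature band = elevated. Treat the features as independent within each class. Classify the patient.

influenza: 0.4 × 0.25 × (1−0.35) × (1−0.25) × 0.3 = 0.014625
allergy: 0.05 × 0.05 × (1−0.45) × (1−0.65) × 0.9 = 0.000433125
common cold: 0.55 × 0.25 × (1−0.7) × (1−0.1) × 0.75 = 0.02784375
Highest score → common cold.

common cold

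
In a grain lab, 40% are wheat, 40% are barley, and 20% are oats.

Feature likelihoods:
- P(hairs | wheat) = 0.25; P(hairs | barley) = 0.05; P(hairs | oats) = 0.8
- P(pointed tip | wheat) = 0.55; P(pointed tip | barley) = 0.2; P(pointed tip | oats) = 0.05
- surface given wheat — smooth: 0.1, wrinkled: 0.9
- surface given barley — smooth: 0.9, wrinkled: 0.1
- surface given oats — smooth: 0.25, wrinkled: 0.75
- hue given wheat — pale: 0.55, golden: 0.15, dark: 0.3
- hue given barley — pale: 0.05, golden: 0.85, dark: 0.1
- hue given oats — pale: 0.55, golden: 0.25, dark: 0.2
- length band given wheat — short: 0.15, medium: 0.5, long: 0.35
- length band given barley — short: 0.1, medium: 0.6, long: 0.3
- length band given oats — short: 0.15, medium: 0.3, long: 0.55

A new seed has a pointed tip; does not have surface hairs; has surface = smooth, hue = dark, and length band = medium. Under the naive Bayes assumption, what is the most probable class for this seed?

barley

wheat: 0.4 × (1−0.25) × 0.55 × 0.1 × 0.3 × 0.5 = 0.002475
barley: 0.4 × (1−0.05) × 0.2 × 0.9 × 0.1 × 0.6 = 0.004104
oats: 0.2 × (1−0.8) × 0.05 × 0.25 × 0.2 × 0.3 = 0.00003
Highest score → barley.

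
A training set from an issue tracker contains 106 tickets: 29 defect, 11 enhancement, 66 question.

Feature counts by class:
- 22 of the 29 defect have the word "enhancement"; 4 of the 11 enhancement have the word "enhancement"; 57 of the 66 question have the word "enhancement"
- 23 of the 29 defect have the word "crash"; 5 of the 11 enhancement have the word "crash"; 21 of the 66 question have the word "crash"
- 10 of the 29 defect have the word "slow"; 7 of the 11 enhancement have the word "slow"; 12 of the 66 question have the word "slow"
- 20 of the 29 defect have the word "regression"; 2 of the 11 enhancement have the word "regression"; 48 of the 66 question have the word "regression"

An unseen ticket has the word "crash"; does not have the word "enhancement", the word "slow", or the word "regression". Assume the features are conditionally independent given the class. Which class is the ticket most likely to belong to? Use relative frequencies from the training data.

defect: (29/106) × (7/29) × (23/29) × (19/29) × (9/29) ≈ 0.0106493
enhancement: (11/106) × (7/11) × (5/11) × (4/11) × (9/11) ≈ 0.00893072
question: (66/106) × (9/66) × (21/66) × (54/66) × (18/66) ≈ 0.00602824
Highest score → defect.

defect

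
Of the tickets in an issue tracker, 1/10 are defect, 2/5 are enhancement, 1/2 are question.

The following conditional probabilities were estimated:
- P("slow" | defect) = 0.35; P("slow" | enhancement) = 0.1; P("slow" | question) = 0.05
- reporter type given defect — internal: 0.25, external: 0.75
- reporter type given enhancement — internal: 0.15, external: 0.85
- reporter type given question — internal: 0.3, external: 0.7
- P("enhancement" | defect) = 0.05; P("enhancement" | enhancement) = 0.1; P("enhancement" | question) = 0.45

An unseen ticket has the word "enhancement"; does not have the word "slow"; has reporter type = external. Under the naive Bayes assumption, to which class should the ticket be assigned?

defect: 0.1 × (1−0.35) × 0.75 × 0.05 = 0.0024375
enhancement: 0.4 × (1−0.1) × 0.85 × 0.1 = 0.0306
question: 0.5 × (1−0.05) × 0.7 × 0.45 = 0.149625
Highest score → question.

question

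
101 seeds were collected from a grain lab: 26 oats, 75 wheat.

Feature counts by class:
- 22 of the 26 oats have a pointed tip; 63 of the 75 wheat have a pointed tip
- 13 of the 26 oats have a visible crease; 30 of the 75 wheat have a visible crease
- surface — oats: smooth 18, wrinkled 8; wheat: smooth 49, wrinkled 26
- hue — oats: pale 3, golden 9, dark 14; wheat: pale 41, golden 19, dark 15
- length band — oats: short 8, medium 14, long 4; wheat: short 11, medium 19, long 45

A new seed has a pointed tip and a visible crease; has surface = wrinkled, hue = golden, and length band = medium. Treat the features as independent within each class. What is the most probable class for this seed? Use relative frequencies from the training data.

oats

oats: (26/101) × (22/26) × (13/26) × (8/26) × (9/26) × (14/26) ≈ 0.00624614
wheat: (75/101) × (63/75) × (30/75) × (26/75) × (19/75) × (19/75) ≈ 0.00555106
Highest score → oats.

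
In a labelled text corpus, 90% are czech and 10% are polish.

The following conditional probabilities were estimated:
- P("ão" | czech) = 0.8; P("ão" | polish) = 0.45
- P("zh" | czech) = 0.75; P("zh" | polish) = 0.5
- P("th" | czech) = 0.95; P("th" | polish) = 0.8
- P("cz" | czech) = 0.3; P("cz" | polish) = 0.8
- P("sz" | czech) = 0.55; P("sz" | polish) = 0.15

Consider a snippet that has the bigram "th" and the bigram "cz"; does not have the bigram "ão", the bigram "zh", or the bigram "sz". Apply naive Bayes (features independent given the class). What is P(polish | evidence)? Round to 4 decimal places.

czech: 0.9 × (1−0.8) × (1−0.75) × 0.95 × 0.3 × (1−0.55) = 0.00577125
polish: 0.1 × (1−0.45) × (1−0.5) × 0.8 × 0.8 × (1−0.15) = 0.01496
P(polish | x) = 0.01496 / 0.02073125 ≈ 0.7216

0.7216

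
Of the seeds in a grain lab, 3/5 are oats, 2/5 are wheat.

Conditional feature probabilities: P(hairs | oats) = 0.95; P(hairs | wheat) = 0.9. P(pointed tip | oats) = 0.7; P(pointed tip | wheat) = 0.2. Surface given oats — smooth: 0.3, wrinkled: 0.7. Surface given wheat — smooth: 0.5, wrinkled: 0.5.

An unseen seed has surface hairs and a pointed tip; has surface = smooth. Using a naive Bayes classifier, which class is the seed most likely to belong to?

oats

oats: 0.6 × 0.95 × 0.7 × 0.3 = 0.1197
wheat: 0.4 × 0.9 × 0.2 × 0.5 = 0.036
Highest score → oats.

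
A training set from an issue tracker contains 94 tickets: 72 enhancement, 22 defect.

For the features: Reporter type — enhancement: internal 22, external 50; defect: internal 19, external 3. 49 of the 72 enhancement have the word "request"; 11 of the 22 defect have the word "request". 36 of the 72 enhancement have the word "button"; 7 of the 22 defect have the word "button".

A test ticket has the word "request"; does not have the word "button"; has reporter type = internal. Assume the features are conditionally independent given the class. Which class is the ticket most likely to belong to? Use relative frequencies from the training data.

enhancement: (72/94) × (22/72) × (49/72) × (36/72) ≈ 0.0796395
defect: (22/94) × (19/22) × (11/22) × (15/22) ≈ 0.0689072
Highest score → enhancement.

enhancement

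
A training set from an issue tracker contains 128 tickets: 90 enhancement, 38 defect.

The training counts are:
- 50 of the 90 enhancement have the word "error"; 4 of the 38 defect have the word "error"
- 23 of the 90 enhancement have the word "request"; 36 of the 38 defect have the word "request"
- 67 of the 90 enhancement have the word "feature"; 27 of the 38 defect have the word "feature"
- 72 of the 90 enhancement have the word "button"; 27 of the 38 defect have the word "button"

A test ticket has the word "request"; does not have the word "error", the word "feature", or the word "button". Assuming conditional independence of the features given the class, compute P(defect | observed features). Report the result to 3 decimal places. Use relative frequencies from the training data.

0.838

enhancement: (90/128) × (40/90) × (23/90) × (23/90) × (18/90) ≈ 0.00408179
defect: (38/128) × (34/38) × (36/38) × (11/38) × (11/38) ≈ 0.0210866
P(defect | x) = 0.0210866 / 0.02516839 ≈ 0.838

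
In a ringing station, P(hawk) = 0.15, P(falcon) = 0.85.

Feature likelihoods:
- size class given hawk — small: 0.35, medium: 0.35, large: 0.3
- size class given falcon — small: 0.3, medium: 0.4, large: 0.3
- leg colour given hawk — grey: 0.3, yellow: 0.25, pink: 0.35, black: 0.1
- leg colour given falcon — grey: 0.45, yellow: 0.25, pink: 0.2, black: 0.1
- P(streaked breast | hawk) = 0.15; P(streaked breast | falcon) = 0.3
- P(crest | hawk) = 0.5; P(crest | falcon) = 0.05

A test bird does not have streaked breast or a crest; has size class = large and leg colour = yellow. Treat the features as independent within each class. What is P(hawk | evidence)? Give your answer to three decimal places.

hawk: 0.15 × 0.3 × 0.25 × (1−0.15) × (1−0.5) = 0.00478125
falcon: 0.85 × 0.3 × 0.25 × (1−0.3) × (1−0.05) = 0.04239375
P(hawk | x) = 0.00478125 / 0.047175 ≈ 0.101

0.101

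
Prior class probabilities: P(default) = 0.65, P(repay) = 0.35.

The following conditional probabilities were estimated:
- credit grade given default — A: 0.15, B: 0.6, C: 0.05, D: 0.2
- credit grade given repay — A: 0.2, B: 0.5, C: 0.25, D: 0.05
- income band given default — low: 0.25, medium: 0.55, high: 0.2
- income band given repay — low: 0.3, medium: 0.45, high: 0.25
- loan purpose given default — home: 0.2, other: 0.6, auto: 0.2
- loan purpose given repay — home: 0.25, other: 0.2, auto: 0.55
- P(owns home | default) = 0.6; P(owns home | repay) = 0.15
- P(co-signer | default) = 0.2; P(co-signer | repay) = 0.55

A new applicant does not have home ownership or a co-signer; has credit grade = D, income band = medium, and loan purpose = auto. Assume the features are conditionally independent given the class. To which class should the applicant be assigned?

default: 0.65 × 0.2 × 0.55 × 0.2 × (1−0.6) × (1−0.2) = 0.004576
repay: 0.35 × 0.05 × 0.45 × 0.55 × (1−0.15) × (1−0.55) = 0.001656703125
Highest score → default.

default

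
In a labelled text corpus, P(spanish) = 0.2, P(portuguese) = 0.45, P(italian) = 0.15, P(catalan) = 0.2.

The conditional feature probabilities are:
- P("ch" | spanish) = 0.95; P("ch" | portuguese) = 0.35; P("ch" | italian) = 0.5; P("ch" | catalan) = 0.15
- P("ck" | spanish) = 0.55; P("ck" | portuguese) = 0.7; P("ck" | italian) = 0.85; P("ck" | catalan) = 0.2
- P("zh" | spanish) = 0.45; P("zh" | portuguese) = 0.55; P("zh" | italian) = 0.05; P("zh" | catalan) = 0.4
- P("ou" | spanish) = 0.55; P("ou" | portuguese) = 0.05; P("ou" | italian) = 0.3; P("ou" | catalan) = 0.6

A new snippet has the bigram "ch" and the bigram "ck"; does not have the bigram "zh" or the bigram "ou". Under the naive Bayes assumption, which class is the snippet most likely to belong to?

portuguese

spanish: 0.2 × 0.95 × 0.55 × (1−0.45) × (1−0.55) = 0.02586375
portuguese: 0.45 × 0.35 × 0.7 × (1−0.55) × (1−0.05) = 0.047131875
italian: 0.15 × 0.5 × 0.85 × (1−0.05) × (1−0.3) = 0.04239375
catalan: 0.2 × 0.15 × 0.2 × (1−0.4) × (1−0.6) = 0.00144
Highest score → portuguese.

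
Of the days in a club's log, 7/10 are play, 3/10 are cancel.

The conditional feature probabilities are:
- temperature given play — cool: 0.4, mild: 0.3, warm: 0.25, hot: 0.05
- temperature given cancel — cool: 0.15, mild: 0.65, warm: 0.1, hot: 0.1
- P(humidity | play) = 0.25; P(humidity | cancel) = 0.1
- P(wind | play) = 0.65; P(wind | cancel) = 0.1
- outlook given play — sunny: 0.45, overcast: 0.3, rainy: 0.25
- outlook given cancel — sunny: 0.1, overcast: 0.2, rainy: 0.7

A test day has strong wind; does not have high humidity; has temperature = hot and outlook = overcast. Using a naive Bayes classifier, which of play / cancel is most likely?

play: 0.7 × 0.05 × (1−0.25) × 0.65 × 0.3 = 0.00511875
cancel: 0.3 × 0.1 × (1−0.1) × 0.1 × 0.2 = 0.00054
Highest score → play.

play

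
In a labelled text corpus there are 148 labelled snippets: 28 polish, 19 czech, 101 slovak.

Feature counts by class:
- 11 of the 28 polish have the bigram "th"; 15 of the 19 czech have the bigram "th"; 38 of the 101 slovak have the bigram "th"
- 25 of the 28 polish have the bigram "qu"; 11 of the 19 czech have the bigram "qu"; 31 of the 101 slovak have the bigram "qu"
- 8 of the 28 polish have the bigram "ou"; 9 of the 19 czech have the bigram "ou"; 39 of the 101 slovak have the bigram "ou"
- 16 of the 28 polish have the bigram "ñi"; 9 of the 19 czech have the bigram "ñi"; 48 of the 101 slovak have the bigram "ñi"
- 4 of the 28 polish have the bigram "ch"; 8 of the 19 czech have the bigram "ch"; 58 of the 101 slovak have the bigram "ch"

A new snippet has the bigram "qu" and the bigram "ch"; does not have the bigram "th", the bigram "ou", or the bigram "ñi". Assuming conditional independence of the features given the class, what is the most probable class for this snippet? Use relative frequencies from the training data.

slovak

polish: (28/148) × (17/28) × (25/28) × (20/28) × (12/28) × (4/28) ≈ 0.00448504
czech: (19/148) × (4/19) × (11/19) × (10/19) × (10/19) × (8/19) ≈ 0.00182502
slovak: (101/148) × (63/101) × (31/101) × (62/101) × (53/101) × (58/101) ≈ 0.0241685
Highest score → slovak.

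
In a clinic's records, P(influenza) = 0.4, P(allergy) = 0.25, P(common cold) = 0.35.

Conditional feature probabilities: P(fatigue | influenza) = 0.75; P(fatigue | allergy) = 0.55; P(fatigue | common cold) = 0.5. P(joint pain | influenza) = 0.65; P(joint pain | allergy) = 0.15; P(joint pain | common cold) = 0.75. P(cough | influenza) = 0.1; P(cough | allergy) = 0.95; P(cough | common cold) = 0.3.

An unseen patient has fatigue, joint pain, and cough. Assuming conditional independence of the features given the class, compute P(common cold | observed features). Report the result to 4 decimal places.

0.5018

influenza: 0.4 × 0.75 × 0.65 × 0.1 = 0.0195
allergy: 0.25 × 0.55 × 0.15 × 0.95 = 0.01959375
common cold: 0.35 × 0.5 × 0.75 × 0.3 = 0.039375
P(common cold | x) = 0.039375 / 0.07846875 ≈ 0.5018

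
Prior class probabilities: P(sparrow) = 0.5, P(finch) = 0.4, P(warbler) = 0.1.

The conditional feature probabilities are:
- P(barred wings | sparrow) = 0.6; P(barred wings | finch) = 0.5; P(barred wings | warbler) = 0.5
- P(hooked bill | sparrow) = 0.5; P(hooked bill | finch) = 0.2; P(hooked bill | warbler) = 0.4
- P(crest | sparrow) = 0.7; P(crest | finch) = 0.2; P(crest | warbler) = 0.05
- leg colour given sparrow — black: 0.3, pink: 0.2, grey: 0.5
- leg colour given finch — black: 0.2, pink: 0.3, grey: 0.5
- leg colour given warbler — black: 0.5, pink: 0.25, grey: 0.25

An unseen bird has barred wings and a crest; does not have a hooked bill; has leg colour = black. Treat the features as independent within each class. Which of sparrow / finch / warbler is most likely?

sparrow

sparrow: 0.5 × 0.6 × (1−0.5) × 0.7 × 0.3 = 0.0315
finch: 0.4 × 0.5 × (1−0.2) × 0.2 × 0.2 = 0.0064
warbler: 0.1 × 0.5 × (1−0.4) × 0.05 × 0.5 = 0.00075
Highest score → sparrow.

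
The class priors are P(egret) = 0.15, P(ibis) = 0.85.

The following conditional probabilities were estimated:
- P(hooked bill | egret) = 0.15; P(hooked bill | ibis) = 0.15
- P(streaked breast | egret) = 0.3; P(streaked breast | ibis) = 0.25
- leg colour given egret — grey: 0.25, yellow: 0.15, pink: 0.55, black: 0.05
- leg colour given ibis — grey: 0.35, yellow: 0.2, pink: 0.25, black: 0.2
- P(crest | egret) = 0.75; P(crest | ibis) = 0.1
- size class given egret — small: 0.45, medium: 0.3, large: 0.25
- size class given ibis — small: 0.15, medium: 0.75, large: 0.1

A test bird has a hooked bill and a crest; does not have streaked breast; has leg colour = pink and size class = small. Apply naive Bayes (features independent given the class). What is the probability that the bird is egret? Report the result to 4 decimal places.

0.8907

egret: 0.15 × 0.15 × (1−0.3) × 0.55 × 0.75 × 0.45 = 0.00292359375
ibis: 0.85 × 0.15 × (1−0.25) × 0.25 × 0.1 × 0.15 = 0.00035859375
P(egret | x) = 0.00292359375 / 0.0032821875 ≈ 0.8907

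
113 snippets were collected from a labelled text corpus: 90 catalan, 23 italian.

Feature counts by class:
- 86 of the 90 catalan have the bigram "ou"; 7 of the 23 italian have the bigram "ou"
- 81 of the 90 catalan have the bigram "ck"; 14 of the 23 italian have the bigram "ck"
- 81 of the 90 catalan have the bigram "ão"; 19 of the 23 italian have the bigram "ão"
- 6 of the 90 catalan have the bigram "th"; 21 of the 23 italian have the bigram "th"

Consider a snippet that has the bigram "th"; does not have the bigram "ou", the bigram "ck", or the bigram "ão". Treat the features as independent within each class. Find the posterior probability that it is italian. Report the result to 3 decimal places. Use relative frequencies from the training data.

catalan: (90/113) × (4/90) × (9/90) × (9/90) × (6/90) ≈ 0.0000235988
italian: (23/113) × (16/23) × (9/23) × (4/23) × (21/23) ≈ 0.00879792
P(italian | x) = 0.00879792 / 0.0088215188 ≈ 0.997

0.997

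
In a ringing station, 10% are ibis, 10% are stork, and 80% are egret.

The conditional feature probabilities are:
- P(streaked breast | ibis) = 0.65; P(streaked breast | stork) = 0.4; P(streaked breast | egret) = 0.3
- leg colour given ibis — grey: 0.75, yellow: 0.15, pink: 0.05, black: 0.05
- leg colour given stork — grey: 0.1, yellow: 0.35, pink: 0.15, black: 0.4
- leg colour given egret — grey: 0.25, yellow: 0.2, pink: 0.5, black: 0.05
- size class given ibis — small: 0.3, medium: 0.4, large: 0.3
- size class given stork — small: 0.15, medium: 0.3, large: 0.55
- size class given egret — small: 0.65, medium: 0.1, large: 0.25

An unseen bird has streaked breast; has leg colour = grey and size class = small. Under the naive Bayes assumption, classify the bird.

ibis: 0.1 × 0.65 × 0.75 × 0.3 = 0.014625
stork: 0.1 × 0.4 × 0.1 × 0.15 = 0.0006
egret: 0.8 × 0.3 × 0.25 × 0.65 = 0.039
Highest score → egret.

egret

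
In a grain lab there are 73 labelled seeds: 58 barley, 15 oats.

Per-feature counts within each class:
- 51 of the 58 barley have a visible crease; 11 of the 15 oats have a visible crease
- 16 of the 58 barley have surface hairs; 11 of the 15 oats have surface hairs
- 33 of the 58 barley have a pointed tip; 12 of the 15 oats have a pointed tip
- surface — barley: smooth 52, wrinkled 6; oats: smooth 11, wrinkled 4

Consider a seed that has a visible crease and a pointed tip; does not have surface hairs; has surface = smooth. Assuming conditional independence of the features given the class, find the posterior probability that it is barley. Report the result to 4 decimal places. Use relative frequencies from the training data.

0.9163

barley: (58/73) × (51/58) × (42/58) × (33/58) × (52/58) ≈ 0.258065
oats: (15/73) × (11/15) × (4/15) × (12/15) × (11/15) ≈ 0.0235738
P(barley | x) = 0.258065 / 0.2816388 ≈ 0.9163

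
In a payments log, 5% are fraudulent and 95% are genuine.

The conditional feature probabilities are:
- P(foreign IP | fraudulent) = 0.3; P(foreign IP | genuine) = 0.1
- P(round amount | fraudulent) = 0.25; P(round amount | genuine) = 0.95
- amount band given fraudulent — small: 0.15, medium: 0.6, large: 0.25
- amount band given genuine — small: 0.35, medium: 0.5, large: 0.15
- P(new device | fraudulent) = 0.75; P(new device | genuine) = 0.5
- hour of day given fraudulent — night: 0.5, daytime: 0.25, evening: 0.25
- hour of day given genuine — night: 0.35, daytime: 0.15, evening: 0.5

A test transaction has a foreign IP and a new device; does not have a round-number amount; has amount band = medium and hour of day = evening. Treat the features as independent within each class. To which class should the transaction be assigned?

fraudulent

fraudulent: 0.05 × 0.3 × (1−0.25) × 0.6 × 0.75 × 0.25 = 0.001265625
genuine: 0.95 × 0.1 × (1−0.95) × 0.5 × 0.5 × 0.5 = 0.00059375
Highest score → fraudulent.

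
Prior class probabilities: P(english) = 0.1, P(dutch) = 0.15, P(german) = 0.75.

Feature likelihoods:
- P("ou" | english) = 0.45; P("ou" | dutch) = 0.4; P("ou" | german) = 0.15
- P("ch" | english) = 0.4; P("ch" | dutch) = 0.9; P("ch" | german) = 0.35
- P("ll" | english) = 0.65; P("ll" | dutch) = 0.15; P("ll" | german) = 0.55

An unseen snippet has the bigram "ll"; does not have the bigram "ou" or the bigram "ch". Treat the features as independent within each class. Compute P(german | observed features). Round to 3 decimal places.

english: 0.1 × (1−0.45) × (1−0.4) × 0.65 = 0.02145
dutch: 0.15 × (1−0.4) × (1−0.9) × 0.15 = 0.00135
german: 0.75 × (1−0.15) × (1−0.35) × 0.55 = 0.22790625
P(german | x) = 0.22790625 / 0.25070625 ≈ 0.909

0.909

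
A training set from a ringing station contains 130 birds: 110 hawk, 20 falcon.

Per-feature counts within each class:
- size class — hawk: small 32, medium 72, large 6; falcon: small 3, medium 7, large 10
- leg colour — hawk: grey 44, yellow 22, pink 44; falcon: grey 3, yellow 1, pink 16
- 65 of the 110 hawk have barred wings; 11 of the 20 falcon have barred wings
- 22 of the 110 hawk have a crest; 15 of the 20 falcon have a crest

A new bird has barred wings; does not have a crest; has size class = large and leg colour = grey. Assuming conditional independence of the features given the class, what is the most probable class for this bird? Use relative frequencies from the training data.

hawk: (110/130) × (6/110) × (44/110) × (65/110) × (88/110) ≈ 0.00872727
falcon: (20/130) × (10/20) × (3/20) × (11/20) × (5/20) ≈ 0.00158654
Highest score → hawk.

hawk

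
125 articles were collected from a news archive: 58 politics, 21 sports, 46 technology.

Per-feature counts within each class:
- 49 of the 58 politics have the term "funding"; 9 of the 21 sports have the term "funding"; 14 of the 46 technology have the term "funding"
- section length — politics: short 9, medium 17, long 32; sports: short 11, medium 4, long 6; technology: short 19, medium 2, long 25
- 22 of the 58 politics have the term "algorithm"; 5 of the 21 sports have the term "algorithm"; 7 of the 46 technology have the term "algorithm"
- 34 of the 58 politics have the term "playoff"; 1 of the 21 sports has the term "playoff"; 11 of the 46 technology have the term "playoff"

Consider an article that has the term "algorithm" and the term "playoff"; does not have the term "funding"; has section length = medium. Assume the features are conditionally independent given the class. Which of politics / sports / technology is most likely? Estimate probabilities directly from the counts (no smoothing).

politics: (58/125) × (9/58) × (17/58) × (22/58) × (34/58) ≈ 0.00469244
sports: (21/125) × (12/21) × (4/21) × (5/21) × (1/21) ≈ 0.000207321
technology: (46/125) × (32/46) × (2/46) × (7/46) × (11/46) ≈ 0.00040503
Highest score → politics.

politics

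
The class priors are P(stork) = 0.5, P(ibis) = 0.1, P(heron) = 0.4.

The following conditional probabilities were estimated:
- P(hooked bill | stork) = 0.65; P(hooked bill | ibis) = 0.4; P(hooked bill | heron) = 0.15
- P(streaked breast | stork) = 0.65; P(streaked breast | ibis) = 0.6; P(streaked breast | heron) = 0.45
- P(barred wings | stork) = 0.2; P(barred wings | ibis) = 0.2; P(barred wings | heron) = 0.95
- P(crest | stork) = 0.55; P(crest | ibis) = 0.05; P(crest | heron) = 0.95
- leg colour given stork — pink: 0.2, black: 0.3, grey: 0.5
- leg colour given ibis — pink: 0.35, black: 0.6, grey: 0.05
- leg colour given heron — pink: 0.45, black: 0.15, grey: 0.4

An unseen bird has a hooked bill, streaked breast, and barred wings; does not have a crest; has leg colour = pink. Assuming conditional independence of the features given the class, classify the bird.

stork

stork: 0.5 × 0.65 × 0.65 × 0.2 × (1−0.55) × 0.2 = 0.0038025
ibis: 0.1 × 0.4 × 0.6 × 0.2 × (1−0.05) × 0.35 = 0.001596
heron: 0.4 × 0.15 × 0.45 × 0.95 × (1−0.95) × 0.45 = 0.000577125
Highest score → stork.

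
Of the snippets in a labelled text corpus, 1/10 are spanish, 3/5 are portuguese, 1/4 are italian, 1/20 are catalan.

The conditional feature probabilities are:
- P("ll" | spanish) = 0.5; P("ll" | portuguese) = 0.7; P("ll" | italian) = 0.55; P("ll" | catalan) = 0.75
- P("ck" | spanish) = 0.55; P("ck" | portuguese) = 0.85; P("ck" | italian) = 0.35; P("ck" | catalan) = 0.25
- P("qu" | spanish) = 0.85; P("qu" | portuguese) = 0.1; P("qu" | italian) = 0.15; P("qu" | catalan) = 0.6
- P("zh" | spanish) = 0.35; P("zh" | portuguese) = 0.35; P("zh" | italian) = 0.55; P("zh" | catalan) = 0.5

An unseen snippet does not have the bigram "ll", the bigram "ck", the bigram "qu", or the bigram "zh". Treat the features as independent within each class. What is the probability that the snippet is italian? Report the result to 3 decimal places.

0.585

spanish: 0.1 × (1−0.5) × (1−0.55) × (1−0.85) × (1−0.35) = 0.00219375
portuguese: 0.6 × (1−0.7) × (1−0.85) × (1−0.1) × (1−0.35) = 0.015795
italian: 0.25 × (1−0.55) × (1−0.35) × (1−0.15) × (1−0.55) = 0.0279703125
catalan: 0.05 × (1−0.75) × (1−0.25) × (1−0.6) × (1−0.5) = 0.001875
P(italian | x) = 0.0279703125 / 0.0478340625 ≈ 0.585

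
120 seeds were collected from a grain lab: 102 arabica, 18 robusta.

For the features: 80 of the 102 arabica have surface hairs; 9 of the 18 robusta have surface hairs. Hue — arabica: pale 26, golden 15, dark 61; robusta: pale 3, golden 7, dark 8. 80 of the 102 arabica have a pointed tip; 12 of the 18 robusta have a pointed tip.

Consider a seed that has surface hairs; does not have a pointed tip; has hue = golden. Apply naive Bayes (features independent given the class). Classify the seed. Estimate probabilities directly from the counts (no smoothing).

arabica

arabica: (102/120) × (80/102) × (15/102) × (22/102) ≈ 0.0211457
robusta: (18/120) × (9/18) × (7/18) × (6/18) ≈ 0.00972222
Highest score → arabica.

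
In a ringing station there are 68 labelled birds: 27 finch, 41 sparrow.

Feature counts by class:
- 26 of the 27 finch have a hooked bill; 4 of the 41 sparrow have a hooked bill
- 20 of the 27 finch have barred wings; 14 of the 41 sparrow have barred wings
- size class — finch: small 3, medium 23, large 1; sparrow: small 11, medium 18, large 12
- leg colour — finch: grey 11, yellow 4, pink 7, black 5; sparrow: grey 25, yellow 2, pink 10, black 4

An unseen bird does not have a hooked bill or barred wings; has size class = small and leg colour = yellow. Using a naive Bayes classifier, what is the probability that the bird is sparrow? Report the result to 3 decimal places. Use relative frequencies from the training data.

0.987

finch: (27/68) × (1/27) × (7/27) × (3/27) × (4/27) ≈ 0.0000627594
sparrow: (41/68) × (37/41) × (27/41) × (11/41) × (2/41) ≈ 0.00468951
P(sparrow | x) = 0.00468951 / 0.0047522694 ≈ 0.987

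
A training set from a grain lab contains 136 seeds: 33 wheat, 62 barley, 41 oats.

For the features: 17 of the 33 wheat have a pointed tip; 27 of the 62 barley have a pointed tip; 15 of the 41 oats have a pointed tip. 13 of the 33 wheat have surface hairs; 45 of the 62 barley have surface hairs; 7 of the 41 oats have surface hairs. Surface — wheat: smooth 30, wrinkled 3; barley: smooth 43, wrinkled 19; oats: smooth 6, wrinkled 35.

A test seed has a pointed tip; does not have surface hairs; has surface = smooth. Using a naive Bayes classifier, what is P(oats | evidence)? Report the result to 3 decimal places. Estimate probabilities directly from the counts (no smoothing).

0.112

wheat: (33/136) × (17/33) × (20/33) × (30/33) ≈ 0.0688705
barley: (62/136) × (27/62) × (17/62) × (43/62) ≈ 0.0377536
oats: (41/136) × (15/41) × (34/41) × (6/41) ≈ 0.0133849
P(oats | x) = 0.0133849 / 0.120009 ≈ 0.112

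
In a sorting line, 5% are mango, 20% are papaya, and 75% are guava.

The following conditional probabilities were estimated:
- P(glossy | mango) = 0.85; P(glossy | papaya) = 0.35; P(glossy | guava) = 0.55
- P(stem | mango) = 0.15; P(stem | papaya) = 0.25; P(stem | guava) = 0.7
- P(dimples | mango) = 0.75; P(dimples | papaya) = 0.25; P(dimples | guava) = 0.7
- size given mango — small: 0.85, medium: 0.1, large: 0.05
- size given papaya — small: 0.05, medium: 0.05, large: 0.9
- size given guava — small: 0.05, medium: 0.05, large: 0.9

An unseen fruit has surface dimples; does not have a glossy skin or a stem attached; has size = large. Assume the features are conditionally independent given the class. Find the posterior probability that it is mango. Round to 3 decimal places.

mango: 0.05 × (1−0.85) × (1−0.15) × 0.75 × 0.05 = 0.0002390625
papaya: 0.2 × (1−0.35) × (1−0.25) × 0.25 × 0.9 = 0.0219375
guava: 0.75 × (1−0.55) × (1−0.7) × 0.7 × 0.9 = 0.0637875
P(mango | x) = 0.0002390625 / 0.0859640625 ≈ 0.003

0.003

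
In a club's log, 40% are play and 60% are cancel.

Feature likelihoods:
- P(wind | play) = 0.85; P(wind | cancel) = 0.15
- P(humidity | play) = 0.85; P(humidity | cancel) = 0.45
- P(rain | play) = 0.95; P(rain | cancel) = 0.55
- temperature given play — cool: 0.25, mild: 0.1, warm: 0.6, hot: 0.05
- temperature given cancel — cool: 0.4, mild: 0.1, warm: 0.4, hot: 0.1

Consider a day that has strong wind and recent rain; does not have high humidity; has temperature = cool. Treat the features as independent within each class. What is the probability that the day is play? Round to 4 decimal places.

play: 0.4 × 0.85 × (1−0.85) × 0.95 × 0.25 = 0.0121125
cancel: 0.6 × 0.15 × (1−0.45) × 0.55 × 0.4 = 0.01089
P(play | x) = 0.0121125 / 0.0230025 ≈ 0.5266

0.5266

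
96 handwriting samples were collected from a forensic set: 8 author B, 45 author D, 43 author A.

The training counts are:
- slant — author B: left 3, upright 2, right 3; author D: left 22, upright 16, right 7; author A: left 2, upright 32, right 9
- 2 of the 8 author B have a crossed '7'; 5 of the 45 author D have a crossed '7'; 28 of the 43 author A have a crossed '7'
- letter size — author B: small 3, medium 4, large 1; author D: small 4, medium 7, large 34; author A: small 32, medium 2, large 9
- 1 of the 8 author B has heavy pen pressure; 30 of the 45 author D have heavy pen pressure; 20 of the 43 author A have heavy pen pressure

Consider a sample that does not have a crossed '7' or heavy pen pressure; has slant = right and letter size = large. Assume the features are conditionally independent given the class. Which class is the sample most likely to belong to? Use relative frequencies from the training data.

author D

author B: (8/96) × (3/8) × (6/8) × (1/8) × (7/8) = 0.0025634765625
author D: (45/96) × (7/45) × (40/45) × (34/45) × (15/45) ≈ 0.0163237
author A: (43/96) × (9/43) × (15/43) × (9/43) × (23/43) ≈ 0.00366123
Highest score → author D.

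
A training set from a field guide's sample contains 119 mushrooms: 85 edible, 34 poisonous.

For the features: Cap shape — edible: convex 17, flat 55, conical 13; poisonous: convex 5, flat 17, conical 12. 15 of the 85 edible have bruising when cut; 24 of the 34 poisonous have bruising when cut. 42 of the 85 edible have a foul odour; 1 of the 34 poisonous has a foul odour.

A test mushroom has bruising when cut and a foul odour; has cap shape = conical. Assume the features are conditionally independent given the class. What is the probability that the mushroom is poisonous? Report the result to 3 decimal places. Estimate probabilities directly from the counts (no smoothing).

edible: (85/119) × (13/85) × (15/85) × (42/85) ≈ 0.00952575
poisonous: (34/119) × (12/34) × (24/34) × (1/34) ≈ 0.00209357
P(poisonous | x) = 0.00209357 / 0.01161932 ≈ 0.180

0.180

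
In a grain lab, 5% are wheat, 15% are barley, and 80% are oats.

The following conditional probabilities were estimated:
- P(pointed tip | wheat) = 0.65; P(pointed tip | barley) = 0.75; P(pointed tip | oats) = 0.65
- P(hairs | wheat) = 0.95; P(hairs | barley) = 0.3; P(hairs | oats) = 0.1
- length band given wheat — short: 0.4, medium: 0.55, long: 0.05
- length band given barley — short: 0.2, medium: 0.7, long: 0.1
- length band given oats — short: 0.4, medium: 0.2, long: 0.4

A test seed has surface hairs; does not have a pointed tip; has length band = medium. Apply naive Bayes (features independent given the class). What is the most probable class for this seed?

wheat: 0.05 × (1−0.65) × 0.95 × 0.55 = 0.00914375
barley: 0.15 × (1−0.75) × 0.3 × 0.7 = 0.007875
oats: 0.8 × (1−0.65) × 0.1 × 0.2 = 0.0056
Highest score → wheat.

wheat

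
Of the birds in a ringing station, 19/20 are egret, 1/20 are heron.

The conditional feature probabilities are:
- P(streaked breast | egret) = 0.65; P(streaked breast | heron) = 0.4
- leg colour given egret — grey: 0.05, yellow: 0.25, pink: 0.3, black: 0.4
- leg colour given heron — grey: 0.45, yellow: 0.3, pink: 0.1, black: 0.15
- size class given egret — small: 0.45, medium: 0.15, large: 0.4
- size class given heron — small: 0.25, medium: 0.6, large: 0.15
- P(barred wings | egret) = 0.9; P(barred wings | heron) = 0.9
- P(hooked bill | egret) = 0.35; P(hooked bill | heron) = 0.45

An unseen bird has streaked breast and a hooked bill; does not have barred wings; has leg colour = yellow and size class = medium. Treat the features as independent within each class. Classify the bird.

egret

egret: 0.95 × 0.65 × 0.25 × 0.15 × (1−0.9) × 0.35 = 0.00081046875
heron: 0.05 × 0.4 × 0.3 × 0.6 × (1−0.9) × 0.45 = 0.000162
Highest score → egret.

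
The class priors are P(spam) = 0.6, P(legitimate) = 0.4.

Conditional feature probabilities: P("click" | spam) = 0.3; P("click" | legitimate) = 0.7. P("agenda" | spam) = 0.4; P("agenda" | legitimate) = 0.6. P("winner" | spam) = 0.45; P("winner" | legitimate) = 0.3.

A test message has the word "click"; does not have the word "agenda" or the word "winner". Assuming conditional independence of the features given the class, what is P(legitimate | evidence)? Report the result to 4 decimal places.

0.5689

spam: 0.6 × 0.3 × (1−0.4) × (1−0.45) = 0.0594
legitimate: 0.4 × 0.7 × (1−0.6) × (1−0.3) = 0.0784
P(legitimate | x) = 0.0784 / 0.1378 ≈ 0.5689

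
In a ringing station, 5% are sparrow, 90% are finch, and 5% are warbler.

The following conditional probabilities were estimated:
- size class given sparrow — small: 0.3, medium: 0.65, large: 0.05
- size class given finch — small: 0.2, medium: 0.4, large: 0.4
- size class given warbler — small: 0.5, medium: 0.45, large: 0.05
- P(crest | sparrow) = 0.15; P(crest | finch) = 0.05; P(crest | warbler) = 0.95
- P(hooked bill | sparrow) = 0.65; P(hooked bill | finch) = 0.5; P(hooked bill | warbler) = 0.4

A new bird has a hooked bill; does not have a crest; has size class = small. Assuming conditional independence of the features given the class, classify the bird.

finch

sparrow: 0.05 × 0.3 × (1−0.15) × 0.65 = 0.0082875
finch: 0.9 × 0.2 × (1−0.05) × 0.5 = 0.0855
warbler: 0.05 × 0.5 × (1−0.95) × 0.4 = 0.0005
Highest score → finch.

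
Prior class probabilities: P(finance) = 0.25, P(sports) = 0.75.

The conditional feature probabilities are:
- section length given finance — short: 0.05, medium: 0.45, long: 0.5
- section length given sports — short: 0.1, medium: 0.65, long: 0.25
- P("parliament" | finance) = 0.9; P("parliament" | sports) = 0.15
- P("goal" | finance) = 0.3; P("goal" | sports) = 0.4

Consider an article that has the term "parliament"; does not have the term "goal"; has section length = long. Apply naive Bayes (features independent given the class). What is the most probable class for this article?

finance

finance: 0.25 × 0.5 × 0.9 × (1−0.3) = 0.07875
sports: 0.75 × 0.25 × 0.15 × (1−0.4) = 0.016875
Highest score → finance.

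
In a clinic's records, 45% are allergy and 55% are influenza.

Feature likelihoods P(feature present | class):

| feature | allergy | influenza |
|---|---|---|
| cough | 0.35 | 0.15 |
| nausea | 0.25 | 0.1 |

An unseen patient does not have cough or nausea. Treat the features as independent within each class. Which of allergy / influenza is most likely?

allergy: 0.45 × (1−0.35) × (1−0.25) = 0.219375
influenza: 0.55 × (1−0.15) × (1−0.1) = 0.42075
Highest score → influenza.

influenza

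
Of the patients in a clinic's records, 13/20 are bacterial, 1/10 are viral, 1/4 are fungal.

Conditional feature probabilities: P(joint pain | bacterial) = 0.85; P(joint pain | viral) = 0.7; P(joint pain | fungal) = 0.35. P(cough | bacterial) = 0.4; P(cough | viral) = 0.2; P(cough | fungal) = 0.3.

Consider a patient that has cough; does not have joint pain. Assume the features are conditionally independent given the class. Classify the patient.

bacterial: 0.65 × (1−0.85) × 0.4 = 0.039
viral: 0.1 × (1−0.7) × 0.2 = 0.006
fungal: 0.25 × (1−0.35) × 0.3 = 0.04875
Highest score → fungal.

fungal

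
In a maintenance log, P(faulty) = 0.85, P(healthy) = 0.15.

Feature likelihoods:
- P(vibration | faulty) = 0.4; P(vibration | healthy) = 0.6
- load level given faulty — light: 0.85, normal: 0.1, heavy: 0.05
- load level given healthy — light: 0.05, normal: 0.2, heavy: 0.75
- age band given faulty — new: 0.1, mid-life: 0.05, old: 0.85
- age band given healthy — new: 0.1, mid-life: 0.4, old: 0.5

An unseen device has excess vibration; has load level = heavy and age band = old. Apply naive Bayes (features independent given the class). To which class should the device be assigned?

faulty: 0.85 × 0.4 × 0.05 × 0.85 = 0.01445
healthy: 0.15 × 0.6 × 0.75 × 0.5 = 0.03375
Highest score → healthy.

healthy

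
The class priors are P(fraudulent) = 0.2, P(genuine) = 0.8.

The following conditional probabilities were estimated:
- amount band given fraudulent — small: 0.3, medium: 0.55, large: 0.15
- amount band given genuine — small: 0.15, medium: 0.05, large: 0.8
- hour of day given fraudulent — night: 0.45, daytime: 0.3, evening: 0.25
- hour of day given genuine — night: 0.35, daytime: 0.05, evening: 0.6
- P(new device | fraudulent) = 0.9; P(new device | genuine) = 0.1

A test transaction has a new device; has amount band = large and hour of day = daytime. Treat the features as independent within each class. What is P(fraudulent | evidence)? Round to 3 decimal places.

fraudulent: 0.2 × 0.15 × 0.3 × 0.9 = 0.0081
genuine: 0.8 × 0.8 × 0.05 × 0.1 = 0.0032
P(fraudulent | x) = 0.0081 / 0.0113 ≈ 0.717

0.717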